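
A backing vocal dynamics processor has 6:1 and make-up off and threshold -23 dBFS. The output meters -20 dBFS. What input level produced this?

That's 3 dB above the -23 dBFS threshold.
Input overshoot = R × output overshoot = 18 dB → input = -23 + 18 = -5 dBFS.

-5 dBFS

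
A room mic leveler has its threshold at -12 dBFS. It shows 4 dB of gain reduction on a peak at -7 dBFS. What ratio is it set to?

5:1

Input overshoot = -7 − (-12) = 5 dB.
Output overshoot = 5 − 4 = 1 dB.
Ratio = input overshoot / output overshoot = 5 / 1 = 5.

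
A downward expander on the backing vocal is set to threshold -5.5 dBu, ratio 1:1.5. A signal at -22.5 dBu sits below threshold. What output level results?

-31 dBu

The input is 17 dB below the -5.5 dBu threshold.
A 1:1.5 expander multiplies undershoot by 1.5: 17 × 1.5 = 25.5 dB below threshold.
Output = -5.5 − 25.5 = -31 dBu.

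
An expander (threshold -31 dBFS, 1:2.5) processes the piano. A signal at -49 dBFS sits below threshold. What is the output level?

Below threshold, a 1:2.5 expander applies gain = (2.5−1)×(T − x) of attenuation.
(2.5−1) × 18 = 27 dB, so output = -49 − 27 = -76 dBFS.

-76 dBFS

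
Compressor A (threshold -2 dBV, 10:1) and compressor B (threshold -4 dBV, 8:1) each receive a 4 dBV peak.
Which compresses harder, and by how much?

A: GR = 6 − 6/10 = 5.4 dB.
B: GR = 8 − 8/8 = 7 dB.
B applies 1.6 dB more gain reduction.

B, by 1.6 dB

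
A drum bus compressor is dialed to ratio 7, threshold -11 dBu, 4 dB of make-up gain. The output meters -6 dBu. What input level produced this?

Before make-up, the level was -6 − 4 = -10 dBu.
Post-compression overshoot = -10 − (-11) = 1 dB.
Undo the ratio: input overshoot = 1 × 7 = 7 dB, giving input = -4 dBu.

-4 dBu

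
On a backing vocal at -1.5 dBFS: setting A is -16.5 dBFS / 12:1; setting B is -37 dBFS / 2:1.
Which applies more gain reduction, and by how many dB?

A: 15 dB over, compressed to 1.25 dB over, so 13.75 dB of GR.
B: 35.5 dB over, compressed to 17.75 dB over, so 17.75 dB of GR.
B reduces 4 dB more.

B, by 4 dB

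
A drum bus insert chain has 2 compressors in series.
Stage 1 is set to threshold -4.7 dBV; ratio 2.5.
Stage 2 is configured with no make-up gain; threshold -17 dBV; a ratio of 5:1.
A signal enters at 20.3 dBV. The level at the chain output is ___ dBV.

Stage 1: 25 dB above -4.7 dBV, reduced 2.5:1 to 10 dB above → 5.3 dBV.
Stage 2: 5.3 dBV is 22.3 dB over -17 dBV; at 5:1 that becomes 4.46 dB over, giving -12.54 dBV.

-12.54 dBV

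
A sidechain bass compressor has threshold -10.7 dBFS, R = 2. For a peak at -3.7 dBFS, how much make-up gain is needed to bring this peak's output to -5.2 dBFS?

Without make-up, output = threshold + overshoot/2 = -10.7 + 3.5 = -7.2 dBFS.
Gap to target: 2 dB.

2 dB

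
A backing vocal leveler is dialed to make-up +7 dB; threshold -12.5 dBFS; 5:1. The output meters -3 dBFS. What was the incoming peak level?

Before make-up, the level was -3 − 7 = -10 dBFS.
Post-compression overshoot = -10 − (-12.5) = 2.5 dB.
Input overshoot = R × output overshoot = 12.5 dB → input = -12.5 + 12.5 = 0 dBFS.

0 dBFS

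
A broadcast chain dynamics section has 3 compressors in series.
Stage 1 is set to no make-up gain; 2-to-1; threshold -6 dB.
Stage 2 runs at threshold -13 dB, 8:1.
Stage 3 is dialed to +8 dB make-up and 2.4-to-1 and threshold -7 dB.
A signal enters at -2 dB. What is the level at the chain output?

Stage 1: 4 dB above -6 dB, reduced 2:1 to 2 dB above → -4 dB.
Stage 2: -4 dB is 9 dB over -13 dB; at 8:1 that becomes 1.125 dB over, giving -11.875 dB.
Stage 3: -11.875 dB ≤ -7 dB, so stage 3 doesn't engage; make-up brings it to -3.875 dB.

-3.875 dB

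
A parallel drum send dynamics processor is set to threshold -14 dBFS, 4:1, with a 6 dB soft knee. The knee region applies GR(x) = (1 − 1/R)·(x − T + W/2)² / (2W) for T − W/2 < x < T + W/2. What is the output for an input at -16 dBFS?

x − T + W/2 = -16 − (-14) + 3 = 1.
GR = (1 − 1/4) × 1² / 12 = 0.75 × 1 / 12 = 0.0625 dB.
Output = -16 − 0.0625 = -16.0625 dBFS.

-16.0625 dBFS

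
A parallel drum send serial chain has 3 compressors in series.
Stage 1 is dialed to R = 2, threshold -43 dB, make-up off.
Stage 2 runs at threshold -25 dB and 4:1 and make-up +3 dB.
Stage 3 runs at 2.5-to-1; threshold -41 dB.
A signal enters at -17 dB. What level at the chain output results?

-35.4 dB

Stage 1: overshoot 26 dB → 26/2 = 13 dB → -30 dB.
Stage 2: below threshold (-30 ≤ -25); passes unchanged; make-up brings it to -27 dB.
Stage 3: -27 dB is 14 dB over -41 dB; at 2.5:1 that becomes 5.6 dB over, giving -35.4 dB.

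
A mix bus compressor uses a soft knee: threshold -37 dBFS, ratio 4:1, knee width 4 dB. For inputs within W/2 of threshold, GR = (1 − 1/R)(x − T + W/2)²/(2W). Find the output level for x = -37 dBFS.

-37.375 dBFS

x − T + W/2 = -37 − (-37) + 2 = 2.
GR = (1 − 1/4) × 2² / 8 = 0.75 × 4 / 8 = 0.375 dB.
Output = -37 − 0.375 = -37.375 dBFS.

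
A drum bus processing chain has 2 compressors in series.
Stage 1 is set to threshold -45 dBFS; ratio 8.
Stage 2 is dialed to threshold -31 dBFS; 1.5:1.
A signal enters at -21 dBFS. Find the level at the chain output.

Stage 1: overshoot 24 dB → 24/8 = 3 dB → -42 dBFS.
Stage 2: -42 dBFS is at or below the -31 dBFS threshold — no compression; output -42 dBFS.

-42 dBFS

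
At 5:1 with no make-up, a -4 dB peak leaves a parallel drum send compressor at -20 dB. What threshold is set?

Gain reduction = -4 − (-20) = 16 dB; output overshoot = GR / (R − 1) = 16 / 4 = 4 dB.
Threshold = output − output overshoot = -20 − 4 = -24 dB.

-24 dB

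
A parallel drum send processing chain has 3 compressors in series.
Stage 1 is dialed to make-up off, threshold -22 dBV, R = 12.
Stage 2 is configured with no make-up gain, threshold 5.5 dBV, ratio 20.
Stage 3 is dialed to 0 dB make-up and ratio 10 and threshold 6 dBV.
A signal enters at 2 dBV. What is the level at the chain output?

Stage 1: 2 dBV is 24 dB over -22 dBV; at 12:1 that becomes 2 dB over, giving -20 dBV.
Stage 2: below threshold (-20 ≤ 5.5); passes unchanged; output -20 dBV.
Stage 3: below threshold (-20 ≤ 6); passes unchanged; output -20 dBV.

-20 dBV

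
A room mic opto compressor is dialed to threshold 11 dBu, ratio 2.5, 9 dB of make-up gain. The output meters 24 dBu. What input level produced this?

Before make-up, the level was 24 − 9 = 15 dBu.
Post-compression overshoot = 15 − 11 = 4 dB.
Undo the ratio: input overshoot = 4 × 2.5 = 10 dB, giving input = 21 dBu.

21 dBu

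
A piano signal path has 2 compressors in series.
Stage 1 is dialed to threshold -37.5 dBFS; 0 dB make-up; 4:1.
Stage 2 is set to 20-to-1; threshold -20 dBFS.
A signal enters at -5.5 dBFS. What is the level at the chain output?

-29.5 dBFS

Stage 1: 32 dB above -37.5 dBFS, reduced 4:1 to 8 dB above → -29.5 dBFS.
Stage 2: -29.5 dBFS ≤ -20 dBFS, so stage 2 doesn't engage; output -29.5 dBFS.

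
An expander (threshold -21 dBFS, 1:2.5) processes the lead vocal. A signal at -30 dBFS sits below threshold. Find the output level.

Undershoot = (-21) − (-30) = 9 dB.
At 1:2.5, that expands to 22.5 dB under threshold.
Output = -21 − 22.5 = -43.5 dBFS.

-43.5 dBFS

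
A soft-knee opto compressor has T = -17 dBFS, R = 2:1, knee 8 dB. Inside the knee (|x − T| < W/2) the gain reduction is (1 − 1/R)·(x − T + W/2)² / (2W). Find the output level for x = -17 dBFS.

x − T + W/2 = -17 − (-17) + 4 = 4.
GR = (1 − 1/2) × 4² / 16 = 0.5 × 16 / 16 = 0.5 dB.
Output = -17 − 0.5 = -17.5 dBFS.

-17.5 dBFS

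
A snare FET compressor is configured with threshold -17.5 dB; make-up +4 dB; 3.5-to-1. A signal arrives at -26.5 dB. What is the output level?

-22.5 dB

-26.5 dB is 9 dB below the -17.5 dB threshold, so no gain reduction is applied.
Make-up gain adds 4 dB: -26.5 + 4 = -22.5 dB.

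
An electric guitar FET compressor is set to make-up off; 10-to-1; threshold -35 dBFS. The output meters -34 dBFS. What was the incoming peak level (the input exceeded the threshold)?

The compressed level sits -34 − (-35) = 1 dB over threshold.
Before 10:1 compression the overshoot was 1 × 10 = 10 dB, so input = -35 + 10 = -25 dBFS.

-25 dBFS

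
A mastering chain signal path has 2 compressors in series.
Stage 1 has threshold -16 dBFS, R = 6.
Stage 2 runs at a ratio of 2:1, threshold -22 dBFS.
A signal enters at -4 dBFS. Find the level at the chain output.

-18 dBFS

Stage 1: overshoot 12 dB → 12/6 = 2 dB → -14 dBFS.
Stage 2: -14 dBFS is 8 dB over -22 dBFS; at 2:1 that becomes 4 dB over, giving -18 dBFS.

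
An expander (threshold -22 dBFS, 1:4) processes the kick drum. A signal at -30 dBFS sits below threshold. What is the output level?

Below threshold, a 1:4 expander applies gain = (4−1)×(T − x) of attenuation.
(4−1) × 8 = 24 dB, so output = -30 − 24 = -54 dBFS.

-54 dBFS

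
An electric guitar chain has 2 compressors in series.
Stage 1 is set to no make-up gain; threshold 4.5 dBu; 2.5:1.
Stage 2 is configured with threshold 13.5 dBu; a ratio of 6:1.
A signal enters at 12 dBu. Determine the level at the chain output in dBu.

Stage 1: 12 dBu is 7.5 dB over 4.5 dBu; at 2.5:1 that becomes 3 dB over, giving 7.5 dBu.
Stage 2: 7.5 dBu ≤ 13.5 dBu, so stage 2 doesn't engage; output 7.5 dBu.

7.5 dBu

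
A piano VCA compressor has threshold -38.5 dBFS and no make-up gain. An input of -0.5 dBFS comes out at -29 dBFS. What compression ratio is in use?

4:1

Input overshoot = -0.5 − (-38.5) = 38 dB; output overshoot = -29 − (-38.5) = 9.5 dB.
Ratio = 38 / 9.5 = 4.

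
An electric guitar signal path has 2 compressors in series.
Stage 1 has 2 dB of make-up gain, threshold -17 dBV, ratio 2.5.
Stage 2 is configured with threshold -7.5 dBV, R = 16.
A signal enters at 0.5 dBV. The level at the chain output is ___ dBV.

-8 dBV

Stage 1: overshoot 17.5 dB → 17.5/2.5 = 7 dB → -10 dBV; +2 dB make-up → -8 dBV.
Stage 2: below threshold (-8 ≤ -7.5); passes unchanged; output -8 dBV.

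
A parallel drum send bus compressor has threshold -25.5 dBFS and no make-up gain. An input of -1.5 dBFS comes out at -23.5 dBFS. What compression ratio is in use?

12:1

Input overshoot = -1.5 − (-25.5) = 24 dB; output overshoot = -23.5 − (-25.5) = 2 dB.
Ratio = 24 / 2 = 12.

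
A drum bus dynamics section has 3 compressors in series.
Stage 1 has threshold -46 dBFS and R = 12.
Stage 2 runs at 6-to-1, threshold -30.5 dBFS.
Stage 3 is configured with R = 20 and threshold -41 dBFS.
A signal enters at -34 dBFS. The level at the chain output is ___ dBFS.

Stage 1: -34 dBFS is 12 dB over -46 dBFS; at 12:1 that becomes 1 dB over, giving -45 dBFS.
Stage 2: -45 dBFS ≤ -30.5 dBFS, so stage 2 doesn't engage; output -45 dBFS.
Stage 3: -45 dBFS ≤ -41 dBFS, so stage 3 doesn't engage; output -45 dBFS.

-45 dBFS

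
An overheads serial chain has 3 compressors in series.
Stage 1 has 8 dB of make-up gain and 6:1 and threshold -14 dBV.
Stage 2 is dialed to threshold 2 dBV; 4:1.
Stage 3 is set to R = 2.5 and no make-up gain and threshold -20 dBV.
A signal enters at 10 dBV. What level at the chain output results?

-12.8 dBV

Stage 1: 24 dB above -14 dBV, reduced 6:1 to 4 dB above → -10 dBV; +8 dB make-up → -2 dBV.
Stage 2: -2 dBV ≤ 2 dBV, so stage 2 doesn't engage; output -2 dBV.
Stage 3: -2 dBV is 18 dB over -20 dBV; at 2.5:1 that becomes 7.2 dB over, giving -12.8 dBV.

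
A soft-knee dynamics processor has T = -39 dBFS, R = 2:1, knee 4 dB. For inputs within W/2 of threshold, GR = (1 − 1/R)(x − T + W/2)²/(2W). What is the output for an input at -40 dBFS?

-40.0625 dBFS

x − T + W/2 = -40 − (-39) + 2 = 1.
GR = (1 − 1/2) × 1² / 8 = 0.5 × 1 / 8 = 0.0625 dB.
Output = -40 − 0.0625 = -40.0625 dBFS.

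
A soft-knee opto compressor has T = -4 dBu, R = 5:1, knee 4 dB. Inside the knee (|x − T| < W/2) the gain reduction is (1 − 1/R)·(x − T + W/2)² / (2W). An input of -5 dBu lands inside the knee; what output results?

x − T + W/2 = -5 − (-4) + 2 = 1.
GR = (1 − 1/5) × 1² / 8 = 0.8 × 1 / 8 = 0.1 dB.
Output = -5 − 0.1 = -5.1 dBu.

-5.1 dBu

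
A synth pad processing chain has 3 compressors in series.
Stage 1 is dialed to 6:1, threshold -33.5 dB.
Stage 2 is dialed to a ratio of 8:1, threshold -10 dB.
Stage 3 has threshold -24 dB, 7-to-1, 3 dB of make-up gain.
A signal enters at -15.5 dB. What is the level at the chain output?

Stage 1: overshoot 18 dB → 18/6 = 3 dB → -30.5 dB.
Stage 2: below threshold (-30.5 ≤ -10); passes unchanged; output -30.5 dB.
Stage 3: -30.5 dB is at or below the -24 dB threshold — no compression; make-up brings it to -27.5 dB.

-27.5 dB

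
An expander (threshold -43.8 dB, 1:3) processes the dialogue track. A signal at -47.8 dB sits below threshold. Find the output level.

Undershoot = (-43.8) − (-47.8) = 4 dB.
At 1:3, that expands to 12 dB under threshold.
Output = -43.8 − 12 = -55.8 dB.

-55.8 dB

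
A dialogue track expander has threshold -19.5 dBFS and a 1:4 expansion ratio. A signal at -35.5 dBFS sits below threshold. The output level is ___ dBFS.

Below threshold, a 1:4 expander applies gain = (4−1)×(T − x) of attenuation.
(4−1) × 16 = 48 dB, so output = -35.5 − 48 = -83.5 dBFS.

-83.5 dBFS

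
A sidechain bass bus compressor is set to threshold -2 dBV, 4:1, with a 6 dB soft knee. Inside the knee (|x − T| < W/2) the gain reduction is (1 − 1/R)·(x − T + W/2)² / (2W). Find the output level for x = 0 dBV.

-1.5625 dBV

x − T + W/2 = 0 − (-2) + 3 = 5.
GR = (1 − 1/4) × 5² / 12 = 0.75 × 25 / 12 = 1.5625 dB.
Output = 0 − 1.5625 = -1.5625 dBV.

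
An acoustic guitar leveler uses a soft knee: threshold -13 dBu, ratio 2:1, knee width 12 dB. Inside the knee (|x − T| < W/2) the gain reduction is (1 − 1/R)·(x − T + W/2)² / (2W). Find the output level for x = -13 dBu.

-13.75 dBu

x − T + W/2 = -13 − (-13) + 6 = 6.
GR = (1 − 1/2) × 6² / 24 = 0.5 × 36 / 24 = 0.75 dB.
Output = -13 − 0.75 = -13.75 dBu.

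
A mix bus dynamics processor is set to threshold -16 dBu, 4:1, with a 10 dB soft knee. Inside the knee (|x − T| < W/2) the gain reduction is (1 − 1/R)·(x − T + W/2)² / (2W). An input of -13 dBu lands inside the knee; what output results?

-15.4 dBu

x − T + W/2 = -13 − (-16) + 5 = 8.
GR = (1 − 1/4) × 8² / 20 = 0.75 × 64 / 20 = 2.4 dB.
Output = -13 − 2.4 = -15.4 dBu.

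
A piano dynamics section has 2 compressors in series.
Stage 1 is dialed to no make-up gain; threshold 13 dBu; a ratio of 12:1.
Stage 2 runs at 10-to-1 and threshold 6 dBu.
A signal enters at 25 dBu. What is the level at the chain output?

Stage 1: 25 dBu is 12 dB over 13 dBu; at 12:1 that becomes 1 dB over, giving 14 dBu.
Stage 2: 14 dBu is 8 dB over 6 dBu; at 10:1 that becomes 0.8 dB over, giving 6.8 dBu.

6.8 dBu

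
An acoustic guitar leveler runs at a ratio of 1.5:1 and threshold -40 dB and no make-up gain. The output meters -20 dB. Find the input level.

-10 dB

The compressed level sits -20 − (-40) = 20 dB over threshold.
Input overshoot = R × output overshoot = 30 dB → input = -40 + 30 = -10 dB.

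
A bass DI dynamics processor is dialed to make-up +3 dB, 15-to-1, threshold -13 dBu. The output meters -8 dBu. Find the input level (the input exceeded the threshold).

Stripping the +3 dB make-up gives -11 dBu at the gain stage.
That's 2 dB above the -13 dBu threshold.
Input overshoot = R × output overshoot = 30 dB → input = -13 + 30 = 17 dBu.

17 dBu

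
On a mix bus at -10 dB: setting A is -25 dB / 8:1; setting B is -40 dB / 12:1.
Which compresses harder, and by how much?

B, by 14.375 dB

A: GR = 15 − 15/8 = 13.125 dB.
B: GR = 30 − 30/12 = 27.5 dB.
Difference: 14.375 dB in favour of B.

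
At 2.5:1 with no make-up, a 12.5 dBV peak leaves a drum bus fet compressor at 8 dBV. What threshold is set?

5 dBV

Gain reduction = 12.5 − 8 = 4.5 dB; output overshoot = GR / (R − 1) = 4.5 / 1.5 = 3 dB.
Threshold = output − output overshoot = 8 − 3 = 5 dBV.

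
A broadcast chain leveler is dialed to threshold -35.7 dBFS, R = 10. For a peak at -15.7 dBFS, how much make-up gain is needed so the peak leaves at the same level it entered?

Overshoot 20 dB → 20/10 = 2 dB after compression, so the compressed level is -35.7 + 2 = -33.7 dBFS.
Make-up = target − compressed = -15.7 − (-33.7) = 18 dB.

18 dB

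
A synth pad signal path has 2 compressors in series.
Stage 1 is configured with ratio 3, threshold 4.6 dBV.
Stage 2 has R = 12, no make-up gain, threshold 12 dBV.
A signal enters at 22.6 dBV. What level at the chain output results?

10.6 dBV

Stage 1: 18 dB above 4.6 dBV, reduced 3:1 to 6 dB above → 10.6 dBV.
Stage 2: 10.6 dBV ≤ 12 dBV, so stage 2 doesn't engage; output 10.6 dBV.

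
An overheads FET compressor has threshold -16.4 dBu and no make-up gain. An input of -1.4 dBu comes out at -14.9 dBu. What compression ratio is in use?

10:1

Input overshoot = -1.4 − (-16.4) = 15 dB; output overshoot = -14.9 − (-16.4) = 1.5 dB.
Ratio = 15 / 1.5 = 10.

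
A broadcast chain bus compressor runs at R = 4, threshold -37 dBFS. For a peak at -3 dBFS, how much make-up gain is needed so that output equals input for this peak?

Without make-up, output = threshold + overshoot/4 = -37 + 8.5 = -28.5 dBFS.
Gap to target: 25.5 dB.

25.5 dB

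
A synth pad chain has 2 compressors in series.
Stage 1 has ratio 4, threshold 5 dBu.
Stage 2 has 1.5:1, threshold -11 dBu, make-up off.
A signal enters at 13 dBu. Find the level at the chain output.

Stage 1: overshoot 8 dB → 8/4 = 2 dB → 7 dBu.
Stage 2: 18 dB above -11 dBu, reduced 1.5:1 to 12 dB above → 1 dBu.

1 dBu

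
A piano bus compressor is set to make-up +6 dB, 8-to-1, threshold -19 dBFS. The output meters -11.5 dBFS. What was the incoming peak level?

-7 dBFS

Before make-up, the level was -11.5 − 6 = -17.5 dBFS.
The compressed level sits -17.5 − (-19) = 1.5 dB over threshold.
Undo the ratio: input overshoot = 1.5 × 8 = 12 dB, giving input = -7 dBFS.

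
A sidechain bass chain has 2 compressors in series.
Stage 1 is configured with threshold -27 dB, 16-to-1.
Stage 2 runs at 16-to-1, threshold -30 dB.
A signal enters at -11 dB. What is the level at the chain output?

Stage 1: overshoot 16 dB → 16/16 = 1 dB → -26 dB.
Stage 2: overshoot 4 dB → 4/16 = 0.25 dB → -29.75 dB.

-29.75 dB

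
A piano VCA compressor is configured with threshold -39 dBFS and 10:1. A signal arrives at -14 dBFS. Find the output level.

-14 dBFS sits 25 dB over threshold.
At 10:1 the overshoot is divided by 10, leaving 2.5 dB above threshold.
That puts the output at -36.5 dBFS.

-36.5 dBFS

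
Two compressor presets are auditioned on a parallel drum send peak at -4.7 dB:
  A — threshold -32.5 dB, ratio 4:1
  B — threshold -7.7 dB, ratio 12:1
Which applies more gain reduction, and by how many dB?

A: GR = 27.8 − 27.8/4 = 20.85 dB.
B: GR = 3 − 3/12 = 2.75 dB.
Difference: 18.1 dB in favour of A.

A, by 18.1 dB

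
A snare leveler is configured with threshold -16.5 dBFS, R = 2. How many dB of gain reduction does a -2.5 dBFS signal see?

-2.5 dBFS exceeds the threshold by 14 dB.
A 2:1 ratio leaves 7 dB of that excess.
So the signal is attenuated by 14 − 7 = 7 dB.

7 dB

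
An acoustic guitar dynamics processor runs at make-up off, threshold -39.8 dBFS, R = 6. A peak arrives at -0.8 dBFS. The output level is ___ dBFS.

Overshoot: -0.8 − (-39.8) = 39 dB.
At 6:1 the overshoot is divided by 6, leaving 6.5 dB above threshold.
Output = -39.8 + 6.5 = -33.3 dBFS.

-33.3 dBFS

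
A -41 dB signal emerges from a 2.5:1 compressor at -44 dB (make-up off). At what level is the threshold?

Input is 5 dB above T (since output overshoot × R = input overshoot: (-44 − T)·2.5 = -41 − T gives T = -46 dB).
Check: -46 + (-41 − (-46))/2.5 = -46 + 2 = -44 dB. ✓

-46 dB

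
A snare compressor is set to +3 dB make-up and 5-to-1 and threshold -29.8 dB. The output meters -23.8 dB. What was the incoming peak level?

-14.8 dB

Stripping the +3 dB make-up gives -26.8 dB at the gain stage.
Post-compression overshoot = -26.8 − (-29.8) = 3 dB.
Input overshoot = R × output overshoot = 15 dB → input = -29.8 + 15 = -14.8 dB.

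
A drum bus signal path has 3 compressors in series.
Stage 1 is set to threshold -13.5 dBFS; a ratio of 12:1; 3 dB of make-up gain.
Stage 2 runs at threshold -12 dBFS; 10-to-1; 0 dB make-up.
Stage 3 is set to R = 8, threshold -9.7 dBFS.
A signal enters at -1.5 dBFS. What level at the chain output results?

-11.75 dBFS

Stage 1: 12 dB above -13.5 dBFS, reduced 12:1 to 1 dB above → -12.5 dBFS; +3 dB make-up → -9.5 dBFS.
Stage 2: -9.5 dBFS is 2.5 dB over -12 dBFS; at 10:1 that becomes 0.25 dB over, giving -11.75 dBFS.
Stage 3: -11.75 dBFS ≤ -9.7 dBFS, so stage 3 doesn't engage; output -11.75 dBFS.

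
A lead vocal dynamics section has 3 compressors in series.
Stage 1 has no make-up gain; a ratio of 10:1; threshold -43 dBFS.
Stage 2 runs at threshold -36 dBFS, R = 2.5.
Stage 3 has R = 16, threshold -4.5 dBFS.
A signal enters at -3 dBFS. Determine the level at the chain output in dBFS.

Stage 1: -3 dBFS is 40 dB over -43 dBFS; at 10:1 that becomes 4 dB over, giving -39 dBFS.
Stage 2: -39 dBFS is at or below the -36 dBFS threshold — no compression; output -39 dBFS.
Stage 3: -39 dBFS ≤ -4.5 dBFS, so stage 3 doesn't engage; output -39 dBFS.

-39 dBFS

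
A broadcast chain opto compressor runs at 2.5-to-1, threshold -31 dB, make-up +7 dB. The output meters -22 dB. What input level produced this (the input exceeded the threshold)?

Before make-up, the level was -22 − 7 = -29 dB.
The compressed level sits -29 − (-31) = 2 dB over threshold.
Input overshoot = R × output overshoot = 5 dB → input = -31 + 5 = -26 dB.

-26 dB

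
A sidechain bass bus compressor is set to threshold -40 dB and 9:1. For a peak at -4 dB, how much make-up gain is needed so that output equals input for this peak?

32 dB

Without make-up, output = threshold + overshoot/9 = -40 + 4 = -36 dB.
Gap to target: 32 dB.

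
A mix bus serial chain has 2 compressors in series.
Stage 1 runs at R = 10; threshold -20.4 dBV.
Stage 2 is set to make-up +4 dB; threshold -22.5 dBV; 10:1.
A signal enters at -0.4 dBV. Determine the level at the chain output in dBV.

Stage 1: overshoot 20 dB → 20/10 = 2 dB → -18.4 dBV.
Stage 2: -18.4 dBV is 4.1 dB over -22.5 dBV; at 10:1 that becomes 0.41 dB over, giving -22.09 dBV; +4 dB make-up → -18.09 dBV.

-18.09 dBV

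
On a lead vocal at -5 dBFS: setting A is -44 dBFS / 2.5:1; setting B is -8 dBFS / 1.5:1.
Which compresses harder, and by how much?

A, by 22.4 dB

A: GR = 39 − 39/2.5 = 23.4 dB.
B: GR = 3 − 3/1.5 = 1 dB.
A applies 22.4 dB more gain reduction.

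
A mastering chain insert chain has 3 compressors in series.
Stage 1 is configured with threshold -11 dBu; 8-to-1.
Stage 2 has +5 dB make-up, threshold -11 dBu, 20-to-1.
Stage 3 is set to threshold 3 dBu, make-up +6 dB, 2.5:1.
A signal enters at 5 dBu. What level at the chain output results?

Stage 1: 16 dB above -11 dBu, reduced 8:1 to 2 dB above → -9 dBu.
Stage 2: -9 dBu is 2 dB over -11 dBu; at 20:1 that becomes 0.1 dB over, giving -10.9 dBu; +5 dB make-up → -5.9 dBu.
Stage 3: -5.9 dBu is at or below the 3 dBu threshold — no compression; make-up brings it to 0.1 dBu.

0.1 dBu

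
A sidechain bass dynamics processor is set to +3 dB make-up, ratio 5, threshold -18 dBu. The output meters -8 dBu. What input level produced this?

Before make-up, the level was -8 − 3 = -11 dBu.
That's 7 dB above the -18 dBu threshold.
Undo the ratio: input overshoot = 7 × 5 = 35 dB, giving input = 17 dBu.

17 dBu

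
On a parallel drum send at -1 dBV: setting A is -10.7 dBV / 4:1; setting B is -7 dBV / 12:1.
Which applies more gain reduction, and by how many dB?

A, by 1.775 dB

A: GR = 9.7 − 9.7/4 = 7.275 dB.
B: GR = 6 − 6/12 = 5.5 dB.
A reduces 1.775 dB more.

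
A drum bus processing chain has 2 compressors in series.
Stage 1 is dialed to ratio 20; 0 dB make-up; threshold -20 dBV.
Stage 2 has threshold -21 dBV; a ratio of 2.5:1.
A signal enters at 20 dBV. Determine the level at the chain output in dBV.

Stage 1: 20 dBV is 40 dB over -20 dBV; at 20:1 that becomes 2 dB over, giving -18 dBV.
Stage 2: -18 dBV is 3 dB over -21 dBV; at 2.5:1 that becomes 1.2 dB over, giving -19.8 dBV.

-19.8 dBV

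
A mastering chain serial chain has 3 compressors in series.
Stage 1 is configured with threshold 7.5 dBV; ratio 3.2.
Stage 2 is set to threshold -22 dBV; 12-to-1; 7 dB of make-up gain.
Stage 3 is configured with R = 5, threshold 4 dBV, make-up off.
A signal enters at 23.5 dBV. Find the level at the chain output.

-12.125 dBV

Stage 1: 16 dB above 7.5 dBV, reduced 3.2:1 to 5 dB above → 12.5 dBV.
Stage 2: 34.5 dB above -22 dBV, reduced 12:1 to 2.875 dB above → -19.125 dBV; +7 dB make-up → -12.125 dBV.
Stage 3: -12.125 dBV is at or below the 4 dBV threshold — no compression; output -12.125 dBV.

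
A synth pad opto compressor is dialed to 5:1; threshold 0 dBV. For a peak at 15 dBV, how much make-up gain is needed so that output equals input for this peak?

12 dB

Overshoot 15 dB → 15/5 = 3 dB after compression, so the compressed level is 0 + 3 = 3 dBV.
Make-up = target − compressed = 15 − 3 = 12 dB.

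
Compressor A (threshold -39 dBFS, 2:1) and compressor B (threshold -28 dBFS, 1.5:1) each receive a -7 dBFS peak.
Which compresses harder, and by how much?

A: overshoot 32 dB → output overshoot 16 dB → GR 16 dB.
B: overshoot 21 dB → output overshoot 14 dB → GR 7 dB.
A reduces 9 dB more.

A, by 9 dB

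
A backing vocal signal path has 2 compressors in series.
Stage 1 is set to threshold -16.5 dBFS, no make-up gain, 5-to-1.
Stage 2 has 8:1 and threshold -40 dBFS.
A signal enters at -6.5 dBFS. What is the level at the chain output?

-36.8125 dBFS

Stage 1: overshoot 10 dB → 10/5 = 2 dB → -14.5 dBFS.
Stage 2: overshoot 25.5 dB → 25.5/8 = 3.1875 dB → -36.8125 dBFS.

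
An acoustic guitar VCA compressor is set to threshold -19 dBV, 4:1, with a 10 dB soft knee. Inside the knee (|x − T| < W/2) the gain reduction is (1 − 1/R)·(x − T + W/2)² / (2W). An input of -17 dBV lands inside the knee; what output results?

x − T + W/2 = -17 − (-19) + 5 = 7.
GR = (1 − 1/4) × 7² / 20 = 0.75 × 49 / 20 = 1.8375 dB.
Output = -17 − 1.8375 = -18.8375 dBV.

-18.8375 dBV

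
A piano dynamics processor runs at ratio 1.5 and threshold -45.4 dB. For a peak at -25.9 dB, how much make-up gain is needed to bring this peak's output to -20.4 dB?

12 dB

Overshoot 19.5 dB → 19.5/1.5 = 13 dB after compression, so the compressed level is -45.4 + 13 = -32.4 dB.
Make-up = target − compressed = -20.4 − (-32.4) = 12 dB.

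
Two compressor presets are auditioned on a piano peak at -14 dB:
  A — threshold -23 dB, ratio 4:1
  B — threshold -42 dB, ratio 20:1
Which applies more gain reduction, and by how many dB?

B, by 19.85 dB

A: overshoot 9 dB → output overshoot 2.25 dB → GR 6.75 dB.
B: overshoot 28 dB → output overshoot 1.4 dB → GR 26.6 dB.
Difference: 19.85 dB in favour of B.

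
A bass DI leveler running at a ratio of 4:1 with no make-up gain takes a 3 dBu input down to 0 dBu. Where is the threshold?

-1 dBu

Gain reduction = 3 − 0 = 3 dB; output overshoot = GR / (R − 1) = 3 / 3 = 1 dB.
Threshold = output − output overshoot = 0 − 1 = -1 dBu.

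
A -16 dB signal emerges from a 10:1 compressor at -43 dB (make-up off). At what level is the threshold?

-46 dB

Gain reduction = -16 − (-43) = 27 dB; output overshoot = GR / (R − 1) = 27 / 9 = 3 dB.
Threshold = output − output overshoot = -43 − 3 = -46 dB.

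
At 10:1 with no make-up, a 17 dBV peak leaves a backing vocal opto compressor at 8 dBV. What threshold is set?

7 dBV

Gain reduction = 17 − 8 = 9 dB; output overshoot = GR / (R − 1) = 9 / 9 = 1 dB.
Threshold = output − output overshoot = 8 − 1 = 7 dBV.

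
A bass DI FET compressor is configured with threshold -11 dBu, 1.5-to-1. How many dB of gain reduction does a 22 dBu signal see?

11 dB

22 dBu exceeds the threshold by 33 dB.
A 1.5:1 ratio leaves 22 dB of that excess.
Gain reduction = 33 − 22 = 11 dB.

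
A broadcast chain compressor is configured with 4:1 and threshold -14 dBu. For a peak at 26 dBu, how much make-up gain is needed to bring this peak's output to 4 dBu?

Overshoot 40 dB → 40/4 = 10 dB after compression, so the compressed level is -14 + 10 = -4 dBu.
Make-up = target − compressed = 4 − (-4) = 8 dB.

8 dB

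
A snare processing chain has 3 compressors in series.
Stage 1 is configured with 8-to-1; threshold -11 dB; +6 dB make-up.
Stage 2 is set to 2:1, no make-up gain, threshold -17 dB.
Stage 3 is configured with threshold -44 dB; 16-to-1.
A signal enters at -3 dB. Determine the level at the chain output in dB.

Stage 1: 8 dB above -11 dB, reduced 8:1 to 1 dB above → -10 dB; +6 dB make-up → -4 dB.
Stage 2: overshoot 13 dB → 13/2 = 6.5 dB → -10.5 dB.
Stage 3: 33.5 dB above -44 dB, reduced 16:1 to 2.09375 dB above → -41.90625 dB.

-41.90625 dB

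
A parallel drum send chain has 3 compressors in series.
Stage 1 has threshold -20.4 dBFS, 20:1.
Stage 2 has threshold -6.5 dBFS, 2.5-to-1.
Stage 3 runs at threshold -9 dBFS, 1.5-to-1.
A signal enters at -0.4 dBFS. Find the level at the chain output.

Stage 1: overshoot 20 dB → 20/20 = 1 dB → -19.4 dBFS.
Stage 2: -19.4 dBFS is at or below the -6.5 dBFS threshold — no compression; output -19.4 dBFS.
Stage 3: -19.4 dBFS ≤ -9 dBFS, so stage 3 doesn't engage; output -19.4 dBFS.

-19.4 dBFS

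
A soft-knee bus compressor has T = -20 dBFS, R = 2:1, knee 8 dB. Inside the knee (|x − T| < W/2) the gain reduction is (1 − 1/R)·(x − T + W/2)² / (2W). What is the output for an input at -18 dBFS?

x − T + W/2 = -18 − (-20) + 4 = 6.
GR = (1 − 1/2) × 6² / 16 = 0.5 × 36 / 16 = 1.125 dB.
Output = -18 − 1.125 = -19.125 dBFS.

-19.125 dBFS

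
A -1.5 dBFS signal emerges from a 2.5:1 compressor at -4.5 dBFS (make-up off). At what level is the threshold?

-6.5 dBFS

Let T be the threshold. Output overshoot = (input overshoot)/R, so -4.5 − T = (-1.5 − T)/2.5.
2.5·(-4.5 − T) = -1.5 − T → 1.5·T = -11.25 − (-1.5) = -9.75.
T = -9.75/1.5 = -6.5 dBFS.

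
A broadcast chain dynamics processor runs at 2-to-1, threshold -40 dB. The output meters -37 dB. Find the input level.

-34 dB

The compressed level sits -37 − (-40) = 3 dB over threshold.
Input overshoot = R × output overshoot = 6 dB → input = -40 + 6 = -34 dB.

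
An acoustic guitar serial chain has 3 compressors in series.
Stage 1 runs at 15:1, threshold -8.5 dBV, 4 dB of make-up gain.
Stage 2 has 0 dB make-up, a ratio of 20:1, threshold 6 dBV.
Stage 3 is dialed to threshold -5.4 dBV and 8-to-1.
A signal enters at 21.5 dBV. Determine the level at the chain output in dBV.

Stage 1: overshoot 30 dB → 30/15 = 2 dB → -6.5 dBV; +4 dB make-up → -2.5 dBV.
Stage 2: -2.5 dBV is at or below the 6 dBV threshold — no compression; output -2.5 dBV.
Stage 3: overshoot 2.9 dB → 2.9/8 = 0.3625 dB → -5.0375 dBV.

-5.0375 dBV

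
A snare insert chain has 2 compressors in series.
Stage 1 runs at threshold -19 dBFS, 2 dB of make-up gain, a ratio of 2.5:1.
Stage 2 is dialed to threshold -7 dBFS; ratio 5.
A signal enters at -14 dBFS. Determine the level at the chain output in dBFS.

Stage 1: overshoot 5 dB → 5/2.5 = 2 dB → -17 dBFS; +2 dB make-up → -15 dBFS.
Stage 2: -15 dBFS ≤ -7 dBFS, so stage 2 doesn't engage; output -15 dBFS.

-15 dBFS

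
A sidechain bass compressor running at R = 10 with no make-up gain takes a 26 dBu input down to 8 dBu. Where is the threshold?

6 dBu

Let T be the threshold. Output overshoot = (input overshoot)/R, so 8 − T = (26 − T)/10.
10·(8 − T) = 26 − T → 9·T = 80 − 26 = 54.
T = 54/9 = 6 dBu.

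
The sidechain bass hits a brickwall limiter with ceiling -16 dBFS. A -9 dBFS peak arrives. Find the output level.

The limiter clamps the peak to its -16 dBFS ceiling.

-16 dBFS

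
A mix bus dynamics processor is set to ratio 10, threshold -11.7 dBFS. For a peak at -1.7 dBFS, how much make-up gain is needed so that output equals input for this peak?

9 dB

Overshoot 10 dB → 10/10 = 1 dB after compression, so the compressed level is -11.7 + 1 = -10.7 dBFS.
Make-up = target − compressed = -1.7 − (-10.7) = 9 dB.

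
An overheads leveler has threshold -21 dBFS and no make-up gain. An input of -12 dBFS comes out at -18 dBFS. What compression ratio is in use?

Input overshoot = -12 − (-21) = 9 dB; output overshoot = -18 − (-21) = 3 dB.
Ratio = 9 / 3 = 3.

3:1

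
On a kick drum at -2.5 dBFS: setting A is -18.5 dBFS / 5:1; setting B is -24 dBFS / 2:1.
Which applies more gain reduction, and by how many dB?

A, by 2.05 dB

A: 16 dB over, compressed to 3.2 dB over, so 12.8 dB of GR.
B: 21.5 dB over, compressed to 10.75 dB over, so 10.75 dB of GR.
A reduces 2.05 dB more.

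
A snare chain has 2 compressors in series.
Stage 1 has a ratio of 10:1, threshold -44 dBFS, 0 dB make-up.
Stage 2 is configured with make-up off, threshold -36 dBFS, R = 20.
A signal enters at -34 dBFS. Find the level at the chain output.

-43 dBFS

Stage 1: -34 dBFS is 10 dB over -44 dBFS; at 10:1 that becomes 1 dB over, giving -43 dBFS.
Stage 2: -43 dBFS is at or below the -36 dBFS threshold — no compression; output -43 dBFS.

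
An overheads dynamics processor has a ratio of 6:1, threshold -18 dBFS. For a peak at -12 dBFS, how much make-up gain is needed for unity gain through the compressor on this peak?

Without make-up, output = threshold + overshoot/6 = -18 + 1 = -17 dBFS.
Gap to target: 5 dB.

5 dB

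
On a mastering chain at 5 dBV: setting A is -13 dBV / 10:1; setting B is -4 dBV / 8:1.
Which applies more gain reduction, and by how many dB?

A: 18 dB over, compressed to 1.8 dB over, so 16.2 dB of GR.
B: 9 dB over, compressed to 1.125 dB over, so 7.875 dB of GR.
A reduces 8.325 dB more.

A, by 8.325 dB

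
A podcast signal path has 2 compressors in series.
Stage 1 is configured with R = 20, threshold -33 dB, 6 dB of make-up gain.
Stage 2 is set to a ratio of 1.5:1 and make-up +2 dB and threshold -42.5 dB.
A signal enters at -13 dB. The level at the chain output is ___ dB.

-29.5 dB

Stage 1: -13 dB is 20 dB over -33 dB; at 20:1 that becomes 1 dB over, giving -32 dB; +6 dB make-up → -26 dB.
Stage 2: overshoot 16.5 dB → 16.5/1.5 = 11 dB → -31.5 dB; +2 dB make-up → -29.5 dB.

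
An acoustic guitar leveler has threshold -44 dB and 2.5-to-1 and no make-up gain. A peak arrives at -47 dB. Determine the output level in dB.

-47 dB is 3 dB below the -44 dB threshold, so no gain reduction is applied.
Output = input = -47 dB.

-47 dB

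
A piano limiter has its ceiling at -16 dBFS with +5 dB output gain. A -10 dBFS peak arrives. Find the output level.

The limiter clamps the peak to its -16 dBFS ceiling.
Output gain then adds 5 dB: -16 + 5 = -11 dBFS.

-11 dBFS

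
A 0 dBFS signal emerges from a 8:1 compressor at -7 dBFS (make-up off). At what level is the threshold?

-8 dBFS

Gain reduction = 0 − (-7) = 7 dB; output overshoot = GR / (R − 1) = 7 / 7 = 1 dB.
Threshold = output − output overshoot = -7 − 1 = -8 dBFS.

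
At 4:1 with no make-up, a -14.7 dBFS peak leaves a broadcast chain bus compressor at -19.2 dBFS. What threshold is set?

Gain reduction = -14.7 − (-19.2) = 4.5 dB; output overshoot = GR / (R − 1) = 4.5 / 3 = 1.5 dB.
Threshold = output − output overshoot = -19.2 − 1.5 = -20.7 dBFS.

-20.7 dBFS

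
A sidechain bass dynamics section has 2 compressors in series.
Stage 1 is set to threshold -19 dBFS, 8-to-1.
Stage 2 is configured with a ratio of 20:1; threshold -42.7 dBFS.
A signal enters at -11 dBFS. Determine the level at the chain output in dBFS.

Stage 1: 8 dB above -19 dBFS, reduced 8:1 to 1 dB above → -18 dBFS.
Stage 2: overshoot 24.7 dB → 24.7/20 = 1.235 dB → -41.465 dBFS.

-41.465 dBFS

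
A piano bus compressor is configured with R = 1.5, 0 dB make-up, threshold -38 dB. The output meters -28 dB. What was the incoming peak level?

Post-compression overshoot = -28 − (-38) = 10 dB.
Input overshoot = R × output overshoot = 15 dB → input = -38 + 15 = -23 dB.

-23 dB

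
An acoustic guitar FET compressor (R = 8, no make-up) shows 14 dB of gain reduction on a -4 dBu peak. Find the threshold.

-20 dBu

Let T be the threshold. Output overshoot = (input overshoot)/R, so -18 − T = (-4 − T)/8.
8·(-18 − T) = -4 − T → 7·T = -144 − (-4) = -140.
T = -140/7 = -20 dBu.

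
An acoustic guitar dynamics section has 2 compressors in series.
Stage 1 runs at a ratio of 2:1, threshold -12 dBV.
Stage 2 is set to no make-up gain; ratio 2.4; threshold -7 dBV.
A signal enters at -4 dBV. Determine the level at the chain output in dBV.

Stage 1: -4 dBV is 8 dB over -12 dBV; at 2:1 that becomes 4 dB over, giving -8 dBV.
Stage 2: -8 dBV is at or below the -7 dBV threshold — no compression; output -8 dBV.

-8 dBV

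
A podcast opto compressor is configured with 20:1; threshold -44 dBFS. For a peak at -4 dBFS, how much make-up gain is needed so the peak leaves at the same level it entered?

38 dB

Overshoot 40 dB → 40/20 = 2 dB after compression, so the compressed level is -44 + 2 = -42 dBFS.
Make-up = target − compressed = -4 − (-42) = 38 dB.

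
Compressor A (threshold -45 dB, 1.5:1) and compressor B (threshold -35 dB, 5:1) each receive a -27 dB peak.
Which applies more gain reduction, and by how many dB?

B, by 0.4 dB

A: overshoot 18 dB → output overshoot 12 dB → GR 6 dB.
B: overshoot 8 dB → output overshoot 1.6 dB → GR 6.4 dB.
B reduces 0.4 dB more.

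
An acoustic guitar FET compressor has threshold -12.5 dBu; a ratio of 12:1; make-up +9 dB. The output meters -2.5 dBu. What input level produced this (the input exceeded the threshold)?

-0.5 dBu

Before make-up, the level was -2.5 − 9 = -11.5 dBu.
Post-compression overshoot = -11.5 − (-12.5) = 1 dB.
Before 12:1 compression the overshoot was 1 × 12 = 12 dB, so input = -12.5 + 12 = -0.5 dBu.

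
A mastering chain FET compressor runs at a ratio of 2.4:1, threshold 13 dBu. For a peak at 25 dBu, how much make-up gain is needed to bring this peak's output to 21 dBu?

The peak compresses to 13 + 12/2.4 = 18 dBu.
To reach 21 dBu requires 21 − 18 = 3 dB of make-up.

3 dB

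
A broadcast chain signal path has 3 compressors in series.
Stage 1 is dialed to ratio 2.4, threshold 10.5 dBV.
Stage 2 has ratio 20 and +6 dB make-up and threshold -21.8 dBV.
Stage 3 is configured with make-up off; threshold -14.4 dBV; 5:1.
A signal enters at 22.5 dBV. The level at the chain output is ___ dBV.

Stage 1: overshoot 12 dB → 12/2.4 = 5 dB → 15.5 dBV.
Stage 2: 37.3 dB above -21.8 dBV, reduced 20:1 to 1.865 dB above → -19.935 dBV; +6 dB make-up → -13.935 dBV.
Stage 3: overshoot 0.465 dB → 0.465/5 = 0.093 dB → -14.307 dBV.

-14.307 dBV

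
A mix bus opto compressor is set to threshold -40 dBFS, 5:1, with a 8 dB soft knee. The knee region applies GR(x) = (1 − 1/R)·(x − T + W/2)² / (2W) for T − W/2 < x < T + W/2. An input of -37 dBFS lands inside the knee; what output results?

x − T + W/2 = -37 − (-40) + 4 = 7.
GR = (1 − 1/5) × 7² / 16 = 0.8 × 49 / 16 = 2.45 dB.
Output = -37 − 2.45 = -39.45 dBFS.

-39.45 dBFS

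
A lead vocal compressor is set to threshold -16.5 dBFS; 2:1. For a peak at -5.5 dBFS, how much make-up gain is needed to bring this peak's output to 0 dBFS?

Overshoot 11 dB → 11/2 = 5.5 dB after compression, so the compressed level is -16.5 + 5.5 = -11 dBFS.
Make-up = target − compressed = 0 − (-11) = 11 dB.

11 dB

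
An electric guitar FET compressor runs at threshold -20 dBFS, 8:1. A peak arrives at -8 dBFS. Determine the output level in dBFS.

-18.5 dBFS

The input is 12 dB above the -20 dBFS threshold.
At 8:1 the overshoot is divided by 8, leaving 1.5 dB above threshold.
So the level is -20 + 1.5 = -18.5 dBFS.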